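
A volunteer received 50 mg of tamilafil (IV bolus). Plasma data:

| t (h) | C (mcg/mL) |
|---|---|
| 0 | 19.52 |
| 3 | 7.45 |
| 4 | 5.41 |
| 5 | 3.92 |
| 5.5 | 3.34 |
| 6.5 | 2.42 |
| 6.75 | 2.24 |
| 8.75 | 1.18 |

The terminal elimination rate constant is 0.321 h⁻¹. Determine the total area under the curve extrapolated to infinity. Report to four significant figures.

AUC = 63.92 mcg/mL·h

Trapezoidal AUC_0→8.75:
  [0→3]: (19.52+7.45)/2 × 3 = 40.455
  [3→4]: (7.45+5.41)/2 × 1 = 6.43
  [4→5]: (5.41+3.92)/2 × 1 = 4.665
  [5→5.5]: (3.92+3.34)/2 × 0.5 = 1.815
  [5.5→6.5]: (3.34+2.42)/2 × 1 = 2.88
  [6.5→6.75]: (2.42+2.24)/2 × 0.25 = 0.5825
  [6.75→8.75]: (2.24+1.18)/2 × 2 = 3.42
  Sum = 60.2475 mcg/mL·h
Extrapolated tail: C_last / k_e = 1.18 / 0.321 = 3.676
AUC_0→∞ = 60.2475 + 3.676 = 63.9235 mcg/mL·h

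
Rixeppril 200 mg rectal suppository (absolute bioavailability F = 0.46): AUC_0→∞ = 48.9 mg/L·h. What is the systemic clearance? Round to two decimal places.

CL = 1.88 L/h

CL = F × Dose / AUC_0→∞
   = 0.46 × 200 / 48.9 = 1.88139 L/h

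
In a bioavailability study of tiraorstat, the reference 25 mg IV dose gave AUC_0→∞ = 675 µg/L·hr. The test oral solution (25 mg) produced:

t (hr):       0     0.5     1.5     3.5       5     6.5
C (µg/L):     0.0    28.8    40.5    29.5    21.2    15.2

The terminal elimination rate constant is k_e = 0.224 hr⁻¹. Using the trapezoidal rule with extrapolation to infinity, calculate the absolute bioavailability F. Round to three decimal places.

Trapezoidal AUC_0→6.5 (oral solution):
  [0→0.5]: (0.0+28.8)/2 × 0.5 = 7.2
  [0.5→1.5]: (28.8+40.5)/2 × 1 = 34.65
  [1.5→3.5]: (40.5+29.5)/2 × 2 = 70.0
  [3.5→5]: (29.5+21.2)/2 × 1.5 = 38.025
  [5→6.5]: (21.2+15.2)/2 × 1.5 = 27.3
  Sum = 177.175 µg/L·hr
Tail: C_last/k_e = 15.2/0.224 = 67.857
AUC_0→∞ (oral solution) = 177.175 + 67.857 = 245.032 µg/L·hr
F = (AUC_ev/D_ev)/(AUC_iv/D_iv) = (245.032/25)/(675/25) = 9.80128/27 = 0.3630

F = 0.363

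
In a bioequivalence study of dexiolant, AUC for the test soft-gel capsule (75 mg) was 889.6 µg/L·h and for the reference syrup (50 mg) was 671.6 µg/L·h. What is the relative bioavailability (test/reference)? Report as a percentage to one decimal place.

F_rel = 88.3%

F_rel = (AUC_test/D_test) / (AUC_ref/D_ref)
      = (889.6/75) / (671.6/50)
      = 11.8613 / 13.432 = 0.8831 = 88.31%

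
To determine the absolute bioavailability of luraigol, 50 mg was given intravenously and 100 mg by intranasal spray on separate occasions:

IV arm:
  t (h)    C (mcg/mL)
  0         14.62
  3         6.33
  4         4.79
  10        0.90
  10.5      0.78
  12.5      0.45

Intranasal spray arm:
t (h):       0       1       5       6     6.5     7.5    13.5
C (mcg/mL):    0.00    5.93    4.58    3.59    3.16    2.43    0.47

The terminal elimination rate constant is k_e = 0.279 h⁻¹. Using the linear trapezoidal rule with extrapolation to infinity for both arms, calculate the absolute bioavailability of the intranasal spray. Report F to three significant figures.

F = 0.375

Trapezoidal AUC_0→12.5 (IV):
  [0→3]: (14.62+6.33)/2 × 3 = 31.425
  [3→4]: (6.33+4.79)/2 × 1 = 5.56
  [4→10]: (4.79+0.90)/2 × 6 = 17.07
  [10→10.5]: (0.90+0.78)/2 × 0.5 = 0.42
  [10.5→12.5]: (0.78+0.45)/2 × 2 = 1.23
  Sum = 55.705 mcg/mL·h
IV tail: 0.45/0.279 = 1.613; AUC_iv,0→∞ = 55.705 + 1.613 = 57.318 mcg/mL·h
Trapezoidal AUC_0→13.5 (intranasal spray):
  [0→1]: (0.00+5.93)/2 × 1 = 2.965
  [1→5]: (5.93+4.58)/2 × 4 = 21.02
  [5→6]: (4.58+3.59)/2 × 1 = 4.085
  [6→6.5]: (3.59+3.16)/2 × 0.5 = 1.6875
  [6.5→7.5]: (3.16+2.43)/2 × 1 = 2.795
  [7.5→13.5]: (2.43+0.47)/2 × 6 = 8.7
  Sum = 41.2525 mcg/mL·h
intranasal spray tail: 0.47/0.279 = 1.685; AUC_ev,0→∞ = 41.2525 + 1.685 = 42.9375 mcg/mL·h
F = (AUC_ev/D_ev)/(AUC_iv/D_iv) = (42.9375/100)/(57.318/50) = 0.429375/1.14636 = 0.3746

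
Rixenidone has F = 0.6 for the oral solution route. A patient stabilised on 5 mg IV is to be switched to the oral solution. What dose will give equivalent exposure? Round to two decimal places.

D_oral = 8.33 mg

For equal systemic exposure: F × D_ev = D_iv
D_ev = D_iv / F = 5 / 0.6 = 8.33333 mg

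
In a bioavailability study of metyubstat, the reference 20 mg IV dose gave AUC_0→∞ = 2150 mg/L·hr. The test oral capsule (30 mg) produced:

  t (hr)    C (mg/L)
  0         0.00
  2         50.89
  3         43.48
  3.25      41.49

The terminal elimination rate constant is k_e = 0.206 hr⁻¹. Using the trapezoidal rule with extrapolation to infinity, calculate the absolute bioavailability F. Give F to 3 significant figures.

Trapezoidal AUC_0→3.25 (oral capsule):
  [0→2]: (0.00+50.89)/2 × 2 = 50.89
  [2→3]: (50.89+43.48)/2 × 1 = 47.185
  [3→3.25]: (43.48+41.49)/2 × 0.25 = 10.62125
  Sum = 108.69625 mg/L·hr
Tail: C_last/k_e = 41.49/0.206 = 201.408
AUC_0→∞ (oral capsule) = 108.69625 + 201.408 = 310.10425 mg/L·hr
F = (AUC_ev/D_ev)/(AUC_iv/D_iv) = (310.10425/30)/(2150/20) = 10.3368/107.5 = 0.0962

F = 0.0962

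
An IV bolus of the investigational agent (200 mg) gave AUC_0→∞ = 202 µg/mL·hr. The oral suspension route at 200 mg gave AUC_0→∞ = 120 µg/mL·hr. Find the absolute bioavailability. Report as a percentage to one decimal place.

F = (AUC_ev / D_ev) / (AUC_iv / D_iv)
  = (120/200) / (202/200)
  = 0.6 / 1.01 = 0.5941
  = 59.41%

F = 59.4%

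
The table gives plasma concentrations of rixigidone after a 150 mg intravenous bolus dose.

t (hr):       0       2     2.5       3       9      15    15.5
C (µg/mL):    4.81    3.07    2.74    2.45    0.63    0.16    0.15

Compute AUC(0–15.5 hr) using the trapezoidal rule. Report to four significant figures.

AUC = 22.32 µg/mL·hr

Trapezoidal AUC_0→15.5:
  [0→2]: (4.81+3.07)/2 × 2 = 7.88
  [2→2.5]: (3.07+2.74)/2 × 0.5 = 1.4525
  [2.5→3]: (2.74+2.45)/2 × 0.5 = 1.2975
  [3→9]: (2.45+0.63)/2 × 6 = 9.24
  [9→15]: (0.63+0.16)/2 × 6 = 2.37
  [15→15.5]: (0.16+0.15)/2 × 0.5 = 0.0775
  Sum = 22.3175 µg/mL·hr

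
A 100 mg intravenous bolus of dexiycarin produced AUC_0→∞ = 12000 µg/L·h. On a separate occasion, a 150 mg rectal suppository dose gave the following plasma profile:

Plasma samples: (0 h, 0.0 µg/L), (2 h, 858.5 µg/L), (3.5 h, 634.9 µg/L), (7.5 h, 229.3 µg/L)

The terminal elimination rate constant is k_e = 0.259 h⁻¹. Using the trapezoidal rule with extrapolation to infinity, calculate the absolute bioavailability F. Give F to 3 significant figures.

Trapezoidal AUC_0→7.5 (rectal suppository):
  [0→2]: (0.0+858.5)/2 × 2 = 858.5
  [2→3.5]: (858.5+634.9)/2 × 1.5 = 1120.05
  [3.5→7.5]: (634.9+229.3)/2 × 4 = 1728.4
  Sum = 3706.95 µg/L·h
Tail: C_last/k_e = 229.3/0.259 = 885.328
AUC_0→∞ (rectal suppository) = 3706.95 + 885.328 = 4592.278 µg/L·h
F = (AUC_ev/D_ev)/(AUC_iv/D_iv) = (4592.278/150)/(12000/100) = 30.6152/120 = 0.2551

F = 0.255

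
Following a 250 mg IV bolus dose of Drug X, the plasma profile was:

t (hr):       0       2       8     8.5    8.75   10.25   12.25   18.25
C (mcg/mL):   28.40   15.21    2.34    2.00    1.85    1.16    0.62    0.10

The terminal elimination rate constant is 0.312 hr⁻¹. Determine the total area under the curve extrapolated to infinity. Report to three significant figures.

AUC = 104 mcg/mL·hr

Trapezoidal AUC_0→18.25:
  [0→2]: (28.40+15.21)/2 × 2 = 43.61
  [2→8]: (15.21+2.34)/2 × 6 = 52.65
  [8→8.5]: (2.34+2.00)/2 × 0.5 = 1.085
  [8.5→8.75]: (2.00+1.85)/2 × 0.25 = 0.48125
  [8.75→10.25]: (1.85+1.16)/2 × 1.5 = 2.2575
  [10.25→12.25]: (1.16+0.62)/2 × 2 = 1.78
  [12.25→18.25]: (0.62+0.10)/2 × 6 = 2.16
  Sum = 104.02375 mcg/mL·hr
Extrapolated tail: C_last / k_e = 0.10 / 0.312 = 0.321
AUC_0→∞ = 104.02375 + 0.321 = 104.34475 mcg/mL·hr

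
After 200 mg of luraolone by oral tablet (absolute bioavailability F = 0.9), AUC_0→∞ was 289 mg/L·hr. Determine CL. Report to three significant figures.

CL = 0.623 L/hr

CL = F × Dose / AUC_0→∞
   = 0.9 × 200 / 289 = 0.622837 L/hr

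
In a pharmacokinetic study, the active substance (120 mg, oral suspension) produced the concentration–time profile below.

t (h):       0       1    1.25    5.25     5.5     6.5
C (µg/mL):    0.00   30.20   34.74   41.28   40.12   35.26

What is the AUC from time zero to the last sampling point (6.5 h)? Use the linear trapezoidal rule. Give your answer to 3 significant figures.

AUC = 223 µg/mL·h

Trapezoidal AUC_0→6.5:
  [0→1]: (0.00+30.20)/2 × 1 = 15.1
  [1→1.25]: (30.20+34.74)/2 × 0.25 = 8.1175
  [1.25→5.25]: (34.74+41.28)/2 × 4 = 152.04
  [5.25→5.5]: (41.28+40.12)/2 × 0.25 = 10.175
  [5.5→6.5]: (40.12+35.26)/2 × 1 = 37.69
  Sum = 223.1225 µg/mL·h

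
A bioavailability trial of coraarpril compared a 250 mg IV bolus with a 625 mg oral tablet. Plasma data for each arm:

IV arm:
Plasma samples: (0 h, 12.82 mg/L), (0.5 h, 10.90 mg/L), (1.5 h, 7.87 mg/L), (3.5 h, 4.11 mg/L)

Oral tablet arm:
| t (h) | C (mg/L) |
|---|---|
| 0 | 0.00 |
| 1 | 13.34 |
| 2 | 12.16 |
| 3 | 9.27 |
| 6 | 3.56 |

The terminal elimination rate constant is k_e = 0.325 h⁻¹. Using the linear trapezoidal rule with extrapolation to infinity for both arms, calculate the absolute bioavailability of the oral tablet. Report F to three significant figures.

F = 0.604

Trapezoidal AUC_0→3.5 (IV):
  [0→0.5]: (12.82+10.90)/2 × 0.5 = 5.93
  [0.5→1.5]: (10.90+7.87)/2 × 1 = 9.385
  [1.5→3.5]: (7.87+4.11)/2 × 2 = 11.98
  Sum = 27.295 mg/L·h
IV tail: 4.11/0.325 = 12.646; AUC_iv,0→∞ = 27.295 + 12.646 = 39.941 mg/L·h
Trapezoidal AUC_0→6 (oral tablet):
  [0→1]: (0.00+13.34)/2 × 1 = 6.67
  [1→2]: (13.34+12.16)/2 × 1 = 12.75
  [2→3]: (12.16+9.27)/2 × 1 = 10.715
  [3→6]: (9.27+3.56)/2 × 3 = 19.245
  Sum = 49.38 mg/L·h
oral tablet tail: 3.56/0.325 = 10.954; AUC_ev,0→∞ = 49.38 + 10.954 = 60.334 mg/L·h
F = (AUC_ev/D_ev)/(AUC_iv/D_iv) = (60.334/625)/(39.941/250) = 0.0965344/0.159764 = 0.6042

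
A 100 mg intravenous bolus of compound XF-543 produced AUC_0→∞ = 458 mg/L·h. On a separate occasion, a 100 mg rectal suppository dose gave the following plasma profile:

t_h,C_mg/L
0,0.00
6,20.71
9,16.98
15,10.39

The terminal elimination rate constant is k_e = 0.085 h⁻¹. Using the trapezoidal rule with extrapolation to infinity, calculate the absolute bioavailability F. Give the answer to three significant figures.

F = 0.705

Trapezoidal AUC_0→15 (rectal suppository):
  [0→6]: (0.00+20.71)/2 × 6 = 62.13
  [6→9]: (20.71+16.98)/2 × 3 = 56.535
  [9→15]: (16.98+10.39)/2 × 6 = 82.11
  Sum = 200.775 mg/L·h
Tail: C_last/k_e = 10.39/0.085 = 122.235
AUC_0→∞ (rectal suppository) = 200.775 + 122.235 = 323.01 mg/L·h
F = (AUC_ev/D_ev)/(AUC_iv/D_iv) = (323.01/100)/(458/100) = 3.2301/4.58 = 0.7053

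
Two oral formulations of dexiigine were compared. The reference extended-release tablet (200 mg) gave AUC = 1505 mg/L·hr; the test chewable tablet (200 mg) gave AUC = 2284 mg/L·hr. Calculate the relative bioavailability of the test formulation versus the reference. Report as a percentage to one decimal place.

F_rel = (AUC_test/D_test) / (AUC_ref/D_ref)
      = (2284/200) / (1505/200)
      = 11.42 / 7.525 = 1.5176 = 151.76%

F_rel = 151.8%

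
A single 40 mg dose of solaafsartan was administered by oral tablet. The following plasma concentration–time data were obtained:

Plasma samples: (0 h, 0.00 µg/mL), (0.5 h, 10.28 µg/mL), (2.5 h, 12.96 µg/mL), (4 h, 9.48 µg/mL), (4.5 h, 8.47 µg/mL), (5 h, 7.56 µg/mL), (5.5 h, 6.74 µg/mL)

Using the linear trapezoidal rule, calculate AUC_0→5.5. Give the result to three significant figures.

Trapezoidal AUC_0→5.5:
  [0→0.5]: (0.00+10.28)/2 × 0.5 = 2.57
  [0.5→2.5]: (10.28+12.96)/2 × 2 = 23.24
  [2.5→4]: (12.96+9.48)/2 × 1.5 = 16.83
  [4→4.5]: (9.48+8.47)/2 × 0.5 = 4.4875
  [4.5→5]: (8.47+7.56)/2 × 0.5 = 4.0075
  [5→5.5]: (7.56+6.74)/2 × 0.5 = 3.575
  Sum = 54.71 µg/mL·h

AUC = 54.7 µg/mL·h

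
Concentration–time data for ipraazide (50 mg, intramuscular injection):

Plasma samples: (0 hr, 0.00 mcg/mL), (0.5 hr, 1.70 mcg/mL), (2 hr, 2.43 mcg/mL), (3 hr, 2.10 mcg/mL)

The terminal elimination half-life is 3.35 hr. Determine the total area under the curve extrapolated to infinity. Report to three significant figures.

Trapezoidal AUC_0→3:
  [0→0.5]: (0.00+1.70)/2 × 0.5 = 0.425
  [0.5→2]: (1.70+2.43)/2 × 1.5 = 3.0975
  [2→3]: (2.43+2.10)/2 × 1 = 2.265
  Sum = 5.7875 mcg/mL·hr
k_e = ln2 / t½ = 0.693147 / 3.35 = 0.2069 hr^-1
Extrapolated tail: C_last / k_e = 2.10 / 0.2069 = 10.150
AUC_0→∞ = 5.7875 + 10.150 = 15.9375 mcg/mL·hr

AUC = 15.9 mcg/mL·hr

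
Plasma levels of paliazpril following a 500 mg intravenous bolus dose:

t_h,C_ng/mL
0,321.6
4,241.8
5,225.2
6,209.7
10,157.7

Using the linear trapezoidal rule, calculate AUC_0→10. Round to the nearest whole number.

Trapezoidal AUC_0→10:
  [0→4]: (321.6+241.8)/2 × 4 = 1126.8
  [4→5]: (241.8+225.2)/2 × 1 = 233.5
  [5→6]: (225.2+209.7)/2 × 1 = 217.45
  [6→10]: (209.7+157.7)/2 × 4 = 734.8
  Sum = 2312.55 ng/mL·h

AUC = 2313 ng/mL·h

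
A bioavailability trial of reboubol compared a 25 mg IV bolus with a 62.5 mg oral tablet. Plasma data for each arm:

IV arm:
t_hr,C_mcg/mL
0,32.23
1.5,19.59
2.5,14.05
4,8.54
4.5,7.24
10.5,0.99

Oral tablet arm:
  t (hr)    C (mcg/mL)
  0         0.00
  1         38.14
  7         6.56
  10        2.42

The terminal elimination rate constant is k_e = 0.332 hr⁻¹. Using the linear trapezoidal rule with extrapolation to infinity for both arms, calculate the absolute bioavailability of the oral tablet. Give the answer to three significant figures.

Trapezoidal AUC_0→10.5 (IV):
  [0→1.5]: (32.23+19.59)/2 × 1.5 = 38.865
  [1.5→2.5]: (19.59+14.05)/2 × 1 = 16.82
  [2.5→4]: (14.05+8.54)/2 × 1.5 = 16.9425
  [4→4.5]: (8.54+7.24)/2 × 0.5 = 3.945
  [4.5→10.5]: (7.24+0.99)/2 × 6 = 24.69
  Sum = 101.2625 mcg/mL·hr
IV tail: 0.99/0.332 = 2.982; AUC_iv,0→∞ = 101.2625 + 2.982 = 104.2445 mcg/mL·hr
Trapezoidal AUC_0→10 (oral tablet):
  [0→1]: (0.00+38.14)/2 × 1 = 19.07
  [1→7]: (38.14+6.56)/2 × 6 = 134.1
  [7→10]: (6.56+2.42)/2 × 3 = 13.47
  Sum = 166.64 mcg/mL·hr
oral tablet tail: 2.42/0.332 = 7.289; AUC_ev,0→∞ = 166.64 + 7.289 = 173.929 mcg/mL·hr
F = (AUC_ev/D_ev)/(AUC_iv/D_iv) = (173.929/62.5)/(104.2445/25) = 2.782864/4.16978 = 0.6674

F = 0.667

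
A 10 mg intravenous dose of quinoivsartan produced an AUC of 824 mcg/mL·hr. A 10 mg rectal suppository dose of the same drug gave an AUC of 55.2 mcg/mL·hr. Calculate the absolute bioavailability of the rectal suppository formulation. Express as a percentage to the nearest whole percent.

F = (AUC_ev / D_ev) / (AUC_iv / D_iv)
  = (55.2/10) / (824/10)
  = 5.52 / 82.4 = 0.0670
  = 6.70%

F = 7%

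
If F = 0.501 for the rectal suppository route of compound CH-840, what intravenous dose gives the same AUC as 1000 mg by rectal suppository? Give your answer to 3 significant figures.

D_iv = 501 mg

Systemic exposure from an extravascular dose = F × D_ev, so the equivalent IV dose is F × D_ev.
D_iv = F × D_ev = 0.501 × 1000 = 501 mg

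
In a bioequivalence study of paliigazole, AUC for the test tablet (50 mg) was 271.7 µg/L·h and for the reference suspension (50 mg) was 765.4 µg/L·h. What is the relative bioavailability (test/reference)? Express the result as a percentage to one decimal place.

F_rel = (AUC_test/D_test) / (AUC_ref/D_ref)
      = (271.7/50) / (765.4/50)
      = 5.434 / 15.308 = 0.3550 = 35.50%

F_rel = 35.5%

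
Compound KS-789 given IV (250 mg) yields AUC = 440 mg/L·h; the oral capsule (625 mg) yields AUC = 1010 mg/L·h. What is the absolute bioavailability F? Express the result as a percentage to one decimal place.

F = (AUC_ev / D_ev) / (AUC_iv / D_iv)
  = (1010/625) / (440/250)
  = 1.616 / 1.76 = 0.9182
  = 91.82%

F = 91.8%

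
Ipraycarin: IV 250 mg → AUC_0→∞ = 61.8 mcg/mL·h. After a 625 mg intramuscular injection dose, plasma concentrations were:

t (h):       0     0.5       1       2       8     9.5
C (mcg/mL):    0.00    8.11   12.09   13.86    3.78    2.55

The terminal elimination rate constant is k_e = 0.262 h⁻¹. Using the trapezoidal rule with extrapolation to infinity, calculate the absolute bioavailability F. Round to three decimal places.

F = 0.566

Trapezoidal AUC_0→9.5 (intramuscular injection):
  [0→0.5]: (0.00+8.11)/2 × 0.5 = 2.0275
  [0.5→1]: (8.11+12.09)/2 × 0.5 = 5.05
  [1→2]: (12.09+13.86)/2 × 1 = 12.975
  [2→8]: (13.86+3.78)/2 × 6 = 52.92
  [8→9.5]: (3.78+2.55)/2 × 1.5 = 4.7475
  Sum = 77.72 mcg/mL·h
Tail: C_last/k_e = 2.55/0.262 = 9.733
AUC_0→∞ (intramuscular injection) = 77.72 + 9.733 = 87.453 mcg/mL·h
F = (AUC_ev/D_ev)/(AUC_iv/D_iv) = (87.453/625)/(61.8/250) = 0.1399248/0.2472 = 0.5660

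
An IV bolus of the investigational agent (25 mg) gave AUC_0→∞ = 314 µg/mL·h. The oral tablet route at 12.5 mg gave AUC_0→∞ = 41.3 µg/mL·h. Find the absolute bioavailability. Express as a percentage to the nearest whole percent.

F = (AUC_ev / D_ev) / (AUC_iv / D_iv)
  = (41.3/12.5) / (314/25)
  = 3.304 / 12.56 = 0.2631
  = 26.31%

F = 26%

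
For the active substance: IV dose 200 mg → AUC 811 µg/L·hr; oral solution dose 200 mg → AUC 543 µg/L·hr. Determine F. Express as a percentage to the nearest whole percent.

F = 67%

F = (AUC_ev / D_ev) / (AUC_iv / D_iv)
  = (543/200) / (811/200)
  = 2.715 / 4.055 = 0.6695
  = 66.95%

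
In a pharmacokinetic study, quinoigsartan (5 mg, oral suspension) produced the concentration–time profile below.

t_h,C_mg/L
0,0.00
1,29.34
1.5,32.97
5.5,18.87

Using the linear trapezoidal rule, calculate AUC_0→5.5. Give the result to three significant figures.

AUC = 134 mg/L·h

Trapezoidal AUC_0→5.5:
  [0→1]: (0.00+29.34)/2 × 1 = 14.67
  [1→1.5]: (29.34+32.97)/2 × 0.5 = 15.5775
  [1.5→5.5]: (32.97+18.87)/2 × 4 = 103.68
  Sum = 133.9275 mg/L·h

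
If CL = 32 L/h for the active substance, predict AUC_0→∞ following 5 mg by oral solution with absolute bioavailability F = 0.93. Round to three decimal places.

AUC = 0.145 mg/L·h

AUC_0→∞ = F × Dose / CL
        = 0.93 × 5 / 32 = 0.1453125 mg/L·h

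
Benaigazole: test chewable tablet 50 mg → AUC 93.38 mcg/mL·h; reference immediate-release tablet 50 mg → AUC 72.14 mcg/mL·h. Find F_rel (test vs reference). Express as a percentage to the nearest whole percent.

F_rel = 129%

F_rel = (AUC_test/D_test) / (AUC_ref/D_ref)
      = (93.38/50) / (72.14/50)
      = 1.8676 / 1.4428 = 1.2944 = 129.44%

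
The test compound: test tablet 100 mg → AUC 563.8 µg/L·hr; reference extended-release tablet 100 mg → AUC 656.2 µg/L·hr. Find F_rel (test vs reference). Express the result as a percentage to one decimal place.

F_rel = 85.9%

F_rel = (AUC_test/D_test) / (AUC_ref/D_ref)
      = (563.8/100) / (656.2/100)
      = 5.638 / 6.562 = 0.8592 = 85.92%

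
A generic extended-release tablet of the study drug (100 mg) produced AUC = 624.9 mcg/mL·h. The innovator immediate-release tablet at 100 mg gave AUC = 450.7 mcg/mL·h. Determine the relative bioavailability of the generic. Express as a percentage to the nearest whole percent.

F_rel = 139%

F_rel = (AUC_test/D_test) / (AUC_ref/D_ref)
      = (624.9/100) / (450.7/100)
      = 6.249 / 4.507 = 1.3865 = 138.65%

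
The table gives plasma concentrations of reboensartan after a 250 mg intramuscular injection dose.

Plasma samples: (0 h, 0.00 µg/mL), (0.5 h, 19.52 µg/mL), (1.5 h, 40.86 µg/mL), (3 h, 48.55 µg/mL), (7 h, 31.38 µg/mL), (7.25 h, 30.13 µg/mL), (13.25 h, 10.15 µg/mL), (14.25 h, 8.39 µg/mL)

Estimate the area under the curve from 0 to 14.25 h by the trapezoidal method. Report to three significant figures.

AUC = 400 µg/mL·h

Trapezoidal AUC_0→14.25:
  [0→0.5]: (0.00+19.52)/2 × 0.5 = 4.88
  [0.5→1.5]: (19.52+40.86)/2 × 1 = 30.19
  [1.5→3]: (40.86+48.55)/2 × 1.5 = 67.0575
  [3→7]: (48.55+31.38)/2 × 4 = 159.86
  [7→7.25]: (31.38+30.13)/2 × 0.25 = 7.68875
  [7.25→13.25]: (30.13+10.15)/2 × 6 = 120.84
  [13.25→14.25]: (10.15+8.39)/2 × 1 = 9.27
  Sum = 399.78625 µg/mL·h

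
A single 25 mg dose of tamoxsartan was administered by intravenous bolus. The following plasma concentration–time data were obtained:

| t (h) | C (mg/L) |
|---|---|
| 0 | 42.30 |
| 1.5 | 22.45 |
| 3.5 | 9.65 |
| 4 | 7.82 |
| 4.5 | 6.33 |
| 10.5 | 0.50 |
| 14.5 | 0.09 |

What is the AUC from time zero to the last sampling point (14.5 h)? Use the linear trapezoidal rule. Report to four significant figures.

AUC = 110.2 mg/L·h

Trapezoidal AUC_0→14.5:
  [0→1.5]: (42.30+22.45)/2 × 1.5 = 48.5625
  [1.5→3.5]: (22.45+9.65)/2 × 2 = 32.1
  [3.5→4]: (9.65+7.82)/2 × 0.5 = 4.3675
  [4→4.5]: (7.82+6.33)/2 × 0.5 = 3.5375
  [4.5→10.5]: (6.33+0.50)/2 × 6 = 20.49
  [10.5→14.5]: (0.50+0.09)/2 × 4 = 1.18
  Sum = 110.2375 mg/L·h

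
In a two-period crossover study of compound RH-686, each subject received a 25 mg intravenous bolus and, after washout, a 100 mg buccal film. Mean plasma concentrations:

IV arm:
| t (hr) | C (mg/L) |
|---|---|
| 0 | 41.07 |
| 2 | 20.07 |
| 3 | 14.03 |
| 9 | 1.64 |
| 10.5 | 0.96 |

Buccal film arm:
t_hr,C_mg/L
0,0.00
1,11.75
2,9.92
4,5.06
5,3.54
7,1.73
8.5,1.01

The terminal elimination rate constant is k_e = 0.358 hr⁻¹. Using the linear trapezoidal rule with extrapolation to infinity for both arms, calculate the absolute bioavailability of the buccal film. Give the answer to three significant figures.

Trapezoidal AUC_0→10.5 (IV):
  [0→2]: (41.07+20.07)/2 × 2 = 61.14
  [2→3]: (20.07+14.03)/2 × 1 = 17.05
  [3→9]: (14.03+1.64)/2 × 6 = 47.01
  [9→10.5]: (1.64+0.96)/2 × 1.5 = 1.95
  Sum = 127.15 mg/L·hr
IV tail: 0.96/0.358 = 2.682; AUC_iv,0→∞ = 127.15 + 2.682 = 129.832 mg/L·hr
Trapezoidal AUC_0→8.5 (buccal film):
  [0→1]: (0.00+11.75)/2 × 1 = 5.875
  [1→2]: (11.75+9.92)/2 × 1 = 10.835
  [2→4]: (9.92+5.06)/2 × 2 = 14.98
  [4→5]: (5.06+3.54)/2 × 1 = 4.3
  [5→7]: (3.54+1.73)/2 × 2 = 5.27
  [7→8.5]: (1.73+1.01)/2 × 1.5 = 2.055
  Sum = 43.315 mg/L·hr
buccal film tail: 1.01/0.358 = 2.821; AUC_ev,0→∞ = 43.315 + 2.821 = 46.136 mg/L·hr
F = (AUC_ev/D_ev)/(AUC_iv/D_iv) = (46.136/100)/(129.832/25) = 0.46136/5.19328 = 0.0888

F = 0.0888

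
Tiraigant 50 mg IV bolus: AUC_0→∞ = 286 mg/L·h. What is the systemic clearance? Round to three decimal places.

CL = 0.175 L/h

CL = Dose_iv / AUC_0→∞
   = 50 / 286 = 0.174825 L/h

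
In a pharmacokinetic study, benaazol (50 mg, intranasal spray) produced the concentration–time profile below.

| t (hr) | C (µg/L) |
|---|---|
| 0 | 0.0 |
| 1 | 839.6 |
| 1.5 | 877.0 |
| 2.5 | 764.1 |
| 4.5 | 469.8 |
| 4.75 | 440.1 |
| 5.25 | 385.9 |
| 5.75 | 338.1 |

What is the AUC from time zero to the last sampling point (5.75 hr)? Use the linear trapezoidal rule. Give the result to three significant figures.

AUC = 3400 µg/L·hr

Trapezoidal AUC_0→5.75:
  [0→1]: (0.0+839.6)/2 × 1 = 419.8
  [1→1.5]: (839.6+877.0)/2 × 0.5 = 429.15
  [1.5→2.5]: (877.0+764.1)/2 × 1 = 820.55
  [2.5→4.5]: (764.1+469.8)/2 × 2 = 1233.9
  [4.5→4.75]: (469.8+440.1)/2 × 0.25 = 113.7375
  [4.75→5.25]: (440.1+385.9)/2 × 0.5 = 206.5
  [5.25→5.75]: (385.9+338.1)/2 × 0.5 = 181.0
  Sum = 3404.6375 µg/L·hr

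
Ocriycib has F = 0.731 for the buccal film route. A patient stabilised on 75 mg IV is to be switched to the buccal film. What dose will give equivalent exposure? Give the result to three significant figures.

D_buccal = 103 mg

For equal systemic exposure: F × D_ev = D_iv
D_ev = D_iv / F = 75 / 0.731 = 102.599 mg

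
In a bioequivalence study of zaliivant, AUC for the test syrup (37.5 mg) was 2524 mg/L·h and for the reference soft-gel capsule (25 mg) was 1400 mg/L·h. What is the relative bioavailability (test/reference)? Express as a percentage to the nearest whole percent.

F_rel = (AUC_test/D_test) / (AUC_ref/D_ref)
      = (2524/37.5) / (1400/25)
      = 67.3067 / 56 = 1.2019 = 120.19%

F_rel = 120%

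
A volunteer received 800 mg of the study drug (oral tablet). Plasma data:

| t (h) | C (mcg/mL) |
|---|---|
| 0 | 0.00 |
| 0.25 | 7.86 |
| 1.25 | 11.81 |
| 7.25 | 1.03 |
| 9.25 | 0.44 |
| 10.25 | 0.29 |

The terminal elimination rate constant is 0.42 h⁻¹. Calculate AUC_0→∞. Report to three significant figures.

AUC = 51.9 mcg/mL·h

Trapezoidal AUC_0→10.25:
  [0→0.25]: (0.00+7.86)/2 × 0.25 = 0.9825
  [0.25→1.25]: (7.86+11.81)/2 × 1 = 9.835
  [1.25→7.25]: (11.81+1.03)/2 × 6 = 38.52
  [7.25→9.25]: (1.03+0.44)/2 × 2 = 1.47
  [9.25→10.25]: (0.44+0.29)/2 × 1 = 0.365
  Sum = 51.1725 mcg/mL·h
Extrapolated tail: C_last / k_e = 0.29 / 0.42 = 0.690
AUC_0→∞ = 51.1725 + 0.690 = 51.8625 mcg/mL·h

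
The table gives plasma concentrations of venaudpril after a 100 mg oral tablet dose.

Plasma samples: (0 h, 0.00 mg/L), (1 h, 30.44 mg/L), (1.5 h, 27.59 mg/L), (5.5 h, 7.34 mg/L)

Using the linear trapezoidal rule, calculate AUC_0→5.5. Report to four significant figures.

AUC = 99.59 mg/L·h

Trapezoidal AUC_0→5.5:
  [0→1]: (0.00+30.44)/2 × 1 = 15.22
  [1→1.5]: (30.44+27.59)/2 × 0.5 = 14.5075
  [1.5→5.5]: (27.59+7.34)/2 × 4 = 69.86
  Sum = 99.5875 mg/L·h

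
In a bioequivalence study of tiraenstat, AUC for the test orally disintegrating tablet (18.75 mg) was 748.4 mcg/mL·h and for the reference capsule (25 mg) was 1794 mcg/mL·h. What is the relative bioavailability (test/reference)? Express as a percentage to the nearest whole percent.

F_rel = 56%

F_rel = (AUC_test/D_test) / (AUC_ref/D_ref)
      = (748.4/18.75) / (1794/25)
      = 39.9147 / 71.76 = 0.5562 = 55.62%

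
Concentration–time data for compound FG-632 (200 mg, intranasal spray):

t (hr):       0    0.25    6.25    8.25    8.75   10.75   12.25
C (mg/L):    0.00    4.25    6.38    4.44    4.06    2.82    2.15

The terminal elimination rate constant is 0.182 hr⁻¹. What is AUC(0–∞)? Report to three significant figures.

AUC = 67.8 mg/L·hr

Trapezoidal AUC_0→12.25:
  [0→0.25]: (0.00+4.25)/2 × 0.25 = 0.53125
  [0.25→6.25]: (4.25+6.38)/2 × 6 = 31.89
  [6.25→8.25]: (6.38+4.44)/2 × 2 = 10.82
  [8.25→8.75]: (4.44+4.06)/2 × 0.5 = 2.125
  [8.75→10.75]: (4.06+2.82)/2 × 2 = 6.88
  [10.75→12.25]: (2.82+2.15)/2 × 1.5 = 3.7275
  Sum = 55.97375 mg/L·hr
Extrapolated tail: C_last / k_e = 2.15 / 0.182 = 11.813
AUC_0→∞ = 55.97375 + 11.813 = 67.78675 mg/L·hr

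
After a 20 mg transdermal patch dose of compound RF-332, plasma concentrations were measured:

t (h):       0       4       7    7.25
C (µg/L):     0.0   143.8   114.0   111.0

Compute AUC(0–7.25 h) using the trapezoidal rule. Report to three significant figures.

AUC = 702 µg/L·h

Trapezoidal AUC_0→7.25:
  [0→4]: (0.0+143.8)/2 × 4 = 287.6
  [4→7]: (143.8+114.0)/2 × 3 = 386.7
  [7→7.25]: (114.0+111.0)/2 × 0.25 = 28.125
  Sum = 702.425 µg/L·h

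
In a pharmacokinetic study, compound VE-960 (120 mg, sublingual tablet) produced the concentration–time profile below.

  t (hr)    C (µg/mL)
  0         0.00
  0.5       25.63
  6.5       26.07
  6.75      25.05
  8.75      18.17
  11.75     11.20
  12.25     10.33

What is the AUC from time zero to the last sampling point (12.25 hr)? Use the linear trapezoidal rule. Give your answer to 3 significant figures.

AUC = 261 µg/mL·hr

Trapezoidal AUC_0→12.25:
  [0→0.5]: (0.00+25.63)/2 × 0.5 = 6.4075
  [0.5→6.5]: (25.63+26.07)/2 × 6 = 155.1
  [6.5→6.75]: (26.07+25.05)/2 × 0.25 = 6.39
  [6.75→8.75]: (25.05+18.17)/2 × 2 = 43.22
  [8.75→11.75]: (18.17+11.20)/2 × 3 = 44.055
  [11.75→12.25]: (11.20+10.33)/2 × 0.5 = 5.3825
  Sum = 260.555 µg/mL·hr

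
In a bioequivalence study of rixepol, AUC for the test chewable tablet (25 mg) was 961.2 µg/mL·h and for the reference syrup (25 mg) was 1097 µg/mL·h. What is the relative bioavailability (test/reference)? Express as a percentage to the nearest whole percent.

F_rel = (AUC_test/D_test) / (AUC_ref/D_ref)
      = (961.2/25) / (1097/25)
      = 38.448 / 43.88 = 0.8762 = 87.62%

F_rel = 88%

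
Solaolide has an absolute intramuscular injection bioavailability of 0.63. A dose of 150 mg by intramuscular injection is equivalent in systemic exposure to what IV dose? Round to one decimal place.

D_iv = 94.5 mg

Systemic exposure from an extravascular dose = F × D_ev, so the equivalent IV dose is F × D_ev.
D_iv = F × D_ev = 0.63 × 150 = 94.5 mg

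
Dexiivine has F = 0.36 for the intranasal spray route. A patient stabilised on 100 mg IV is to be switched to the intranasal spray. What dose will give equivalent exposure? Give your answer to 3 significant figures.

D_intranasal = 278 mg

For equal systemic exposure: F × D_ev = D_iv
D_ev = D_iv / F = 100 / 0.36 = 277.778 mg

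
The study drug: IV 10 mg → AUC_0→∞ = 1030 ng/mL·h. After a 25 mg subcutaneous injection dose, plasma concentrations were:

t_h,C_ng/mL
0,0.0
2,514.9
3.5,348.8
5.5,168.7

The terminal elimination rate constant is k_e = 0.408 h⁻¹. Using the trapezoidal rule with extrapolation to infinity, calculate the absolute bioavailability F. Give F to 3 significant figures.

F = 0.813

Trapezoidal AUC_0→5.5 (subcutaneous injection):
  [0→2]: (0.0+514.9)/2 × 2 = 514.9
  [2→3.5]: (514.9+348.8)/2 × 1.5 = 647.775
  [3.5→5.5]: (348.8+168.7)/2 × 2 = 517.5
  Sum = 1680.175 ng/mL·h
Tail: C_last/k_e = 168.7/0.408 = 413.480
AUC_0→∞ (subcutaneous injection) = 1680.175 + 413.480 = 2093.655 ng/mL·h
F = (AUC_ev/D_ev)/(AUC_iv/D_iv) = (2093.655/25)/(1030/10) = 83.7462/103 = 0.8131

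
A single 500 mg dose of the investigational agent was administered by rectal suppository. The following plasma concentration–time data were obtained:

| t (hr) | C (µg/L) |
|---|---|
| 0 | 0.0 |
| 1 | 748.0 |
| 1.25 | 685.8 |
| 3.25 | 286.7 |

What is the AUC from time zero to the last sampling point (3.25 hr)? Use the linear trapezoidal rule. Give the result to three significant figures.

Trapezoidal AUC_0→3.25:
  [0→1]: (0.0+748.0)/2 × 1 = 374.0
  [1→1.25]: (748.0+685.8)/2 × 0.25 = 179.225
  [1.25→3.25]: (685.8+286.7)/2 × 2 = 972.5
  Sum = 1525.725 µg/L·hr

AUC = 1530 µg/L·hr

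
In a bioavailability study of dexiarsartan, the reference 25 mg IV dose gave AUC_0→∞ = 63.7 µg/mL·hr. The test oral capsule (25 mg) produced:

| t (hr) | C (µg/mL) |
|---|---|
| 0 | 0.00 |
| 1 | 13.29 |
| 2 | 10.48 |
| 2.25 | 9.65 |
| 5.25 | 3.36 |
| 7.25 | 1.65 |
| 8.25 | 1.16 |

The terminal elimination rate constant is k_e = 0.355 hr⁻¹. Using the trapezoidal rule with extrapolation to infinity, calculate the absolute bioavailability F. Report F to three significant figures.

Trapezoidal AUC_0→8.25 (oral capsule):
  [0→1]: (0.00+13.29)/2 × 1 = 6.645
  [1→2]: (13.29+10.48)/2 × 1 = 11.885
  [2→2.25]: (10.48+9.65)/2 × 0.25 = 2.51625
  [2.25→5.25]: (9.65+3.36)/2 × 3 = 19.515
  [5.25→7.25]: (3.36+1.65)/2 × 2 = 5.01
  [7.25→8.25]: (1.65+1.16)/2 × 1 = 1.405
  Sum = 46.97625 µg/mL·hr
Tail: C_last/k_e = 1.16/0.355 = 3.268
AUC_0→∞ (oral capsule) = 46.97625 + 3.268 = 50.24425 µg/mL·hr
F = (AUC_ev/D_ev)/(AUC_iv/D_iv) = (50.24425/25)/(63.7/25) = 2.00977/2.548 = 0.7888

F = 0.789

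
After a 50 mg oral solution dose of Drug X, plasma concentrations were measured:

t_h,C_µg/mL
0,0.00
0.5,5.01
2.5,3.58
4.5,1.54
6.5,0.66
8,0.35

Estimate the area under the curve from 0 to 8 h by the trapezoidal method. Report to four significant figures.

AUC = 17.92 µg/mL·h

Trapezoidal AUC_0→8:
  [0→0.5]: (0.00+5.01)/2 × 0.5 = 1.2525
  [0.5→2.5]: (5.01+3.58)/2 × 2 = 8.59
  [2.5→4.5]: (3.58+1.54)/2 × 2 = 5.12
  [4.5→6.5]: (1.54+0.66)/2 × 2 = 2.2
  [6.5→8]: (0.66+0.35)/2 × 1.5 = 0.7575
  Sum = 17.92 µg/mL·h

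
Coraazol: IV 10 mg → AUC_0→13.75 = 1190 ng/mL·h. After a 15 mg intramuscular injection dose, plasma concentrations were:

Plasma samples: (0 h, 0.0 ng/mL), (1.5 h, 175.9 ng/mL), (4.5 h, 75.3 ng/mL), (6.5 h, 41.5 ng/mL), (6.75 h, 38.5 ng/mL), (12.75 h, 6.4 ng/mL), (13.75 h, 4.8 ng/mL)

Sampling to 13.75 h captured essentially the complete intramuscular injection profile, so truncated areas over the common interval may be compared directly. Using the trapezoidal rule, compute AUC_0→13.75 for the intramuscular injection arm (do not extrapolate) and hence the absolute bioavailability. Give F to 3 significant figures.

F = 0.435

Trapezoidal AUC_0→13.75 (intramuscular injection):
  [0→1.5]: (0.0+175.9)/2 × 1.5 = 131.925
  [1.5→4.5]: (175.9+75.3)/2 × 3 = 376.8
  [4.5→6.5]: (75.3+41.5)/2 × 2 = 116.8
  [6.5→6.75]: (41.5+38.5)/2 × 0.25 = 10.0
  [6.75→12.75]: (38.5+6.4)/2 × 6 = 134.7
  [12.75→13.75]: (6.4+4.8)/2 × 1 = 5.6
  Sum = 775.825 ng/mL·h
F = (AUC_ev/D_ev)/(AUC_iv/D_iv) = (775.825/15)/(1190/10) = 51.7217/119 = 0.4346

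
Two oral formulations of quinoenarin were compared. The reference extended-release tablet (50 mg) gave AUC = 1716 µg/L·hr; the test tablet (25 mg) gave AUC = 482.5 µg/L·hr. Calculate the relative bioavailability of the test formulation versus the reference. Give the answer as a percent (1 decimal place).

F_rel = (AUC_test/D_test) / (AUC_ref/D_ref)
      = (482.5/25) / (1716/50)
      = 19.3 / 34.32 = 0.5624 = 56.24%

F_rel = 56.2%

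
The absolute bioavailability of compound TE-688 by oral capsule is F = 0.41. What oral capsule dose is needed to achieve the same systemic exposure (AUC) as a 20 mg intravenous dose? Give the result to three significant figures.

D_oral = 48.8 mg

For equal systemic exposure: F × D_ev = D_iv
D_ev = D_iv / F = 20 / 0.41 = 48.7805 mg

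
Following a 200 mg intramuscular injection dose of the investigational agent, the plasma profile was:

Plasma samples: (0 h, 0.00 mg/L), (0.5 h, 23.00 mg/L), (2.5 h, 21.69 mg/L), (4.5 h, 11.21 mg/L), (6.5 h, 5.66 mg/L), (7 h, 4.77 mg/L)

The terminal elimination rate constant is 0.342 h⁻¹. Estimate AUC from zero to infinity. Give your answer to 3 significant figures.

AUC = 117 mg/L·h

Trapezoidal AUC_0→7:
  [0→0.5]: (0.00+23.00)/2 × 0.5 = 5.75
  [0.5→2.5]: (23.00+21.69)/2 × 2 = 44.69
  [2.5→4.5]: (21.69+11.21)/2 × 2 = 32.9
  [4.5→6.5]: (11.21+5.66)/2 × 2 = 16.87
  [6.5→7]: (5.66+4.77)/2 × 0.5 = 2.6075
  Sum = 102.8175 mg/L·h
Extrapolated tail: C_last / k_e = 4.77 / 0.342 = 13.947
AUC_0→∞ = 102.8175 + 13.947 = 116.7645 mg/L·h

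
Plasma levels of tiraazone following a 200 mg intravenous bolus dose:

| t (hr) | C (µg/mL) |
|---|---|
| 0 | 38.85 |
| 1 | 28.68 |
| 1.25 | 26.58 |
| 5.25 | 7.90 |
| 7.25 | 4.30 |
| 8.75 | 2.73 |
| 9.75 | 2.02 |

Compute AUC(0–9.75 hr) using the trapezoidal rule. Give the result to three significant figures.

AUC = 129 µg/mL·hr

Trapezoidal AUC_0→9.75:
  [0→1]: (38.85+28.68)/2 × 1 = 33.765
  [1→1.25]: (28.68+26.58)/2 × 0.25 = 6.9075
  [1.25→5.25]: (26.58+7.90)/2 × 4 = 68.96
  [5.25→7.25]: (7.90+4.30)/2 × 2 = 12.2
  [7.25→8.75]: (4.30+2.73)/2 × 1.5 = 5.2725
  [8.75→9.75]: (2.73+2.02)/2 × 1 = 2.375
  Sum = 129.48 µg/mL·hr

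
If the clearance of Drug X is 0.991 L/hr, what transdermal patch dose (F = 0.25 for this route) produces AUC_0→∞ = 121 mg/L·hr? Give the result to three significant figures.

Dose = CL × AUC_0→∞ / F
     = 0.991 × 121 / 0.25 = 479.644 mg

Dose = 480 mg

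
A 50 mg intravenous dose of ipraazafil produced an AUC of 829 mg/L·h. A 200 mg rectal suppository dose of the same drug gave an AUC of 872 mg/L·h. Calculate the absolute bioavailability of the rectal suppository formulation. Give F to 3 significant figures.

F = (AUC_ev / D_ev) / (AUC_iv / D_iv)
  = (872/200) / (829/50)
  = 4.36 / 16.58 = 0.2630

F = 0.263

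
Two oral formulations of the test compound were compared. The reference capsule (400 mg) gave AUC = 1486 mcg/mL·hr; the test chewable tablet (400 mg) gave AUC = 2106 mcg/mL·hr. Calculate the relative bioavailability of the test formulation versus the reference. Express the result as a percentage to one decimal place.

F_rel = 141.7%

F_rel = (AUC_test/D_test) / (AUC_ref/D_ref)
      = (2106/400) / (1486/400)
      = 5.265 / 3.715 = 1.4172 = 141.72%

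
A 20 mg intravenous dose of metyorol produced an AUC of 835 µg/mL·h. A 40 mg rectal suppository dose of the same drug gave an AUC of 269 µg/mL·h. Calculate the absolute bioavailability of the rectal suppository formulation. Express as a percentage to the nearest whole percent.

F = 16%

F = (AUC_ev / D_ev) / (AUC_iv / D_iv)
  = (269/40) / (835/20)
  = 6.725 / 41.75 = 0.1611
  = 16.11%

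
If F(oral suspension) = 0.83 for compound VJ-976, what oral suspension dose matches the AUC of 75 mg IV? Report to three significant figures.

For equal systemic exposure: F × D_ev = D_iv
D_ev = D_iv / F = 75 / 0.83 = 90.3614 mg

D_oral = 90.4 mg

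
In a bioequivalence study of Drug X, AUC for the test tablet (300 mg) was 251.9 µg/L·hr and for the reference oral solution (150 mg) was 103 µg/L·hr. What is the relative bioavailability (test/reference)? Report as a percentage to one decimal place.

F_rel = 122.3%

F_rel = (AUC_test/D_test) / (AUC_ref/D_ref)
      = (251.9/300) / (103/150)
      = 0.839667 / 0.686667 = 1.2228 = 122.28%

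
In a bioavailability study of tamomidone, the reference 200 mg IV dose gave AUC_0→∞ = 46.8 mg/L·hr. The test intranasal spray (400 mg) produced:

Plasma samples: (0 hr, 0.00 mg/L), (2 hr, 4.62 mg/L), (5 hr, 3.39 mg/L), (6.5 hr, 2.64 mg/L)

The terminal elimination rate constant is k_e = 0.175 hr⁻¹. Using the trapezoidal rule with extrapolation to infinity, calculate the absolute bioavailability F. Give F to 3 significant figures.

Trapezoidal AUC_0→6.5 (intranasal spray):
  [0→2]: (0.00+4.62)/2 × 2 = 4.62
  [2→5]: (4.62+3.39)/2 × 3 = 12.015
  [5→6.5]: (3.39+2.64)/2 × 1.5 = 4.5225
  Sum = 21.1575 mg/L·hr
Tail: C_last/k_e = 2.64/0.175 = 15.086
AUC_0→∞ (intranasal spray) = 21.1575 + 15.086 = 36.2435 mg/L·hr
F = (AUC_ev/D_ev)/(AUC_iv/D_iv) = (36.2435/400)/(46.8/200) = 0.09060875/0.234 = 0.3872

F = 0.387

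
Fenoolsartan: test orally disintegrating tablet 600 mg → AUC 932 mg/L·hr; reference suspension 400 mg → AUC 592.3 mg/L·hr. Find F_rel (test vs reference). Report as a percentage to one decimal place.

F_rel = 104.9%

F_rel = (AUC_test/D_test) / (AUC_ref/D_ref)
      = (932/600) / (592.3/400)
      = 1.55333 / 1.48075 = 1.0490 = 104.90%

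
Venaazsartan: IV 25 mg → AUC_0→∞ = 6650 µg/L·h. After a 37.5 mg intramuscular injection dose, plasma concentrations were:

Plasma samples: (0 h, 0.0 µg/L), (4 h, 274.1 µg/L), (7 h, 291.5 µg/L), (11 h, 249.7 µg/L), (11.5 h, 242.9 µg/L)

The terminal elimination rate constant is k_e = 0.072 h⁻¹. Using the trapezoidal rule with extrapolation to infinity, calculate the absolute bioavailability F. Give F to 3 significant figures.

F = 0.599

Trapezoidal AUC_0→11.5 (intramuscular injection):
  [0→4]: (0.0+274.1)/2 × 4 = 548.2
  [4→7]: (274.1+291.5)/2 × 3 = 848.4
  [7→11]: (291.5+249.7)/2 × 4 = 1082.4
  [11→11.5]: (249.7+242.9)/2 × 0.5 = 123.15
  Sum = 2602.15 µg/L·h
Tail: C_last/k_e = 242.9/0.072 = 3373.611
AUC_0→∞ (intramuscular injection) = 2602.15 + 3373.611 = 5975.761 µg/L·h
F = (AUC_ev/D_ev)/(AUC_iv/D_iv) = (5975.761/37.5)/(6650/25) = 159.354/266 = 0.5991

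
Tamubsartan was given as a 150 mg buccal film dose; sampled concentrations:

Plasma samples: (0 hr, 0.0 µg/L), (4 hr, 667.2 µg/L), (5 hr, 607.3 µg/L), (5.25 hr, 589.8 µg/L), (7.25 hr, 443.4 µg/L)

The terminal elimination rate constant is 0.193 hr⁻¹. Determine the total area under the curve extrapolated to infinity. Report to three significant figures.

Trapezoidal AUC_0→7.25:
  [0→4]: (0.0+667.2)/2 × 4 = 1334.4
  [4→5]: (667.2+607.3)/2 × 1 = 637.25
  [5→5.25]: (607.3+589.8)/2 × 0.25 = 149.6375
  [5.25→7.25]: (589.8+443.4)/2 × 2 = 1033.2
  Sum = 3154.4875 µg/L·hr
Extrapolated tail: C_last / k_e = 443.4 / 0.193 = 2297.409
AUC_0→∞ = 3154.4875 + 2297.409 = 5451.8965 µg/L·hr

AUC = 5450 µg/L·hr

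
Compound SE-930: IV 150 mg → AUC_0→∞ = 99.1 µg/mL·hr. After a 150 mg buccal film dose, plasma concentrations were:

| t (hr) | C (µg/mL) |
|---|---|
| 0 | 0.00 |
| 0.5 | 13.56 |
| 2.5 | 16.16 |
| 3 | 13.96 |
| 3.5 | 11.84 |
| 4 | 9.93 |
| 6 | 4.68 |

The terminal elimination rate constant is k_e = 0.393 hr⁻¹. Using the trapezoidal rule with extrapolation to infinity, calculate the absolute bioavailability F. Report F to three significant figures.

Trapezoidal AUC_0→6 (buccal film):
  [0→0.5]: (0.00+13.56)/2 × 0.5 = 3.39
  [0.5→2.5]: (13.56+16.16)/2 × 2 = 29.72
  [2.5→3]: (16.16+13.96)/2 × 0.5 = 7.53
  [3→3.5]: (13.96+11.84)/2 × 0.5 = 6.45
  [3.5→4]: (11.84+9.93)/2 × 0.5 = 5.4425
  [4→6]: (9.93+4.68)/2 × 2 = 14.61
  Sum = 67.1425 µg/mL·hr
Tail: C_last/k_e = 4.68/0.393 = 11.908
AUC_0→∞ (buccal film) = 67.1425 + 11.908 = 79.0505 µg/mL·hr
F = (AUC_ev/D_ev)/(AUC_iv/D_iv) = (79.0505/150)/(99.1/150) = 0.527003/0.660667 = 0.7977

F = 0.798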